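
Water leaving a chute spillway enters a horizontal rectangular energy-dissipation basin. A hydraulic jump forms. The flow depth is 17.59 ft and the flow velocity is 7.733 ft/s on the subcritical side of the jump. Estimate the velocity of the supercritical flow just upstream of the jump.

V₁ = 43.18 ft/s

Fr₂ = V₂/√(g·y₂) = 7.733/√(32.2×17.59) = 0.3249.
Since the conjugate-depth ratio holds either way, y₁/y₂ = ½[√(1 + 8Fr₂²) − 1] = ½[√1.8446 − 1] = 0.1791.
y₁ = 0.1791 × 17.59 = 3.150 ft.
V₁ = q/y₁ = 136.0/3.150 = 43.18 ft/s.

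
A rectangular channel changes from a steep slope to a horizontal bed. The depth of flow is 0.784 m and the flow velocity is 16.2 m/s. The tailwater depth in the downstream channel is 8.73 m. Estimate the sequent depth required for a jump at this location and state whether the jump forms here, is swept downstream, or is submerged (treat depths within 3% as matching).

y₂ = 6.10 m; the jump is submerged

Fr₁ = V₁/√(g·y₁) = 16.2/√(9.81×0.784) = 5.84.
By Bélanger, y₂/y₁ = ½[√(1 + 8Fr₁²) − 1] = ½[√274.0 − 1] = 7.78.
y₂ = 7.78 × 0.784 = 6.10 m.
Tailwater y_tw = 8.73 m: y_tw > y₂, so the jump is submerged.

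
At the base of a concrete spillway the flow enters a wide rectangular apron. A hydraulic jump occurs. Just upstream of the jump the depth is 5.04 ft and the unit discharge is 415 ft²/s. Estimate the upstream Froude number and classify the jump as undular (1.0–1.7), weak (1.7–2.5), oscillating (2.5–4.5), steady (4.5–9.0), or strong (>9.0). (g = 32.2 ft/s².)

V₁ = q/y₁ = 415/5.04 = 82.3 ft/s. Fr₁ = V₁/√(g·y₁) = 82.3/√(32.2×5.04) = 6.46.
Fr₁ = 6.46 lies in the steady range.

Fr₁ = 6.46; steady jump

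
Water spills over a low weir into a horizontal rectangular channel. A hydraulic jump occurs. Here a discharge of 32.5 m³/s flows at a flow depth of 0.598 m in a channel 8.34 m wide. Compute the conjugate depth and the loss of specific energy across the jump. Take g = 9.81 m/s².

y₂ = 2.00 m; ΔE = 0.572 m

q = Q/b = 32.5/8.34 = 3.90 m²/s; V₁ = q/y₁ = 6.52 m/s. Fr₁ = V₁/√(g·y₁) = 2.69.
Sequent-depth ratio: y₂/y₁ = ½[√(1 + 8Fr₁²) − 1] = ½[√58.91 − 1] = 3.34.
y₂ = 3.34 × 0.598 = 2.00 m.
V₂ = q/y₂ = 3.90/2.00 = 1.95 m/s. E₁ = y₁ + V₁²/2g = 2.76 m; E₂ = y₂ + V₂²/2g = 2.19 m. ΔE = E₁ − E₂ = 0.572 m.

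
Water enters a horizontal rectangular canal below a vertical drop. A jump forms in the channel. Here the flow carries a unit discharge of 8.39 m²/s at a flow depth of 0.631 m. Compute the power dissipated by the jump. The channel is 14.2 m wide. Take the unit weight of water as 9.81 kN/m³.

V₁ = q/y₁ = 8.39/0.631 = 13.3 m/s. Fr₁ = V₁/√(g·y₁) = 13.3/√(9.81×0.631) = 5.34.
Conjugate-depth relation: y₂/y₁ = ½[√(1 + 8Fr₁²) − 1] = ½[√229.5 − 1] = 7.07.
y₂ = 7.07 × 0.631 = 4.46 m.
V₂ = q/y₂ = 8.39/4.46 = 1.88 m/s. E₁ = y₁ + V₁²/2g = 9.64 m; E₂ = y₂ + V₂²/2g = 4.64 m. ΔE = E₁ − E₂ = 5.00 m.
Q = q·b = 8.39 × 14.2 = 119 m³/s. P = γ·Q·ΔE = 9.81 × 119 × 5.00 = 5841 kW.

P = 5841 kW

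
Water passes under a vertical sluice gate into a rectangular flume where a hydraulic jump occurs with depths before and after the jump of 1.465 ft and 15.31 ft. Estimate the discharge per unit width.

q = 77.83 ft²/s

For a rectangular channel the momentum equation gives q² = ½·g·y₁·y₂·(y₁ + y₂) = ½×32.2×1.465×15.31×16.78 = 6058.
q = √6058 = 77.83 ft²/s.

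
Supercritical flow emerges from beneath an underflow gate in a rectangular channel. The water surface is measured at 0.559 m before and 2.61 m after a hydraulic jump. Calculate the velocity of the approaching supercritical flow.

For a rectangular channel the momentum equation gives q² = ½·g·y₁·y₂·(y₁ + y₂) = ½×9.81×0.559×2.61×3.17 = 22.7.
q = √22.7 = 4.76 m²/s.
V₁ = q/y₁ = 4.76/0.559 = 8.52 m/s.

V₁ = 8.52 m/s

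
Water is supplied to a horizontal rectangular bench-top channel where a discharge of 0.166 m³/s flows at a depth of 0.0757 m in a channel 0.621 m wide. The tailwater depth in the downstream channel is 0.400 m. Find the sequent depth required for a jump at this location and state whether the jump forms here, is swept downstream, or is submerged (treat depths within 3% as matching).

q = Q/b = 0.166/0.621 = 0.267 m²/s; V₁ = q/y₁ = 3.53 m/s. Fr₁ = V₁/√(g·y₁) = 4.10.
Sequent-depth ratio: y₂/y₁ = ½[√(1 + 8Fr₁²) − 1] = ½[√135.3 − 1] = 5.32.
y₂ = 5.32 × 0.0757 = 0.402 m.
Tailwater y_tw = 0.400 m: y_tw ≈ y₂, so the jump forms here.

y₂ = 0.402 m; the jump forms here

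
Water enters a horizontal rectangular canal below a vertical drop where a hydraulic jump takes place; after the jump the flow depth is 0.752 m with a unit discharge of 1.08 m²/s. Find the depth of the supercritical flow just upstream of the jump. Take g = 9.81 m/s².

V₂ = q/y₂ = 1.08/0.752 = 1.44 m/s; Fr₂ = V₂/√(g·y₂) = 0.529.
From the momentum equation (using Fr₂), y₁/y₂ = ½[√(1 + 8Fr₂²) − 1] = ½[√3.237 − 1] = 0.400.
y₁ = 0.400 × 0.752 = 0.300 m.

y₁ = 0.300 m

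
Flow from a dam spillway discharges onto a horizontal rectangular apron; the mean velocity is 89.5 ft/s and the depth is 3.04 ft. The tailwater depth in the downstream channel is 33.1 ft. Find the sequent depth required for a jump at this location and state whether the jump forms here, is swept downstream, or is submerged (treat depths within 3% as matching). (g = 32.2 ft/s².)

Fr₁ = V₁/√(g·y₁) = 89.5/√(32.2×3.04) = 9.05.
Bélanger equation: y₂/y₁ = ½[√(1 + 8Fr₁²) − 1] = ½[√655.6 − 1] = 12.3.
y₂ = 12.3 × 3.04 = 37.4 ft.
Tailwater y_tw = 33.1 ft: y_tw < y₂, so the jump is swept downstream.

y₂ = 37.4 ft; the jump is swept downstream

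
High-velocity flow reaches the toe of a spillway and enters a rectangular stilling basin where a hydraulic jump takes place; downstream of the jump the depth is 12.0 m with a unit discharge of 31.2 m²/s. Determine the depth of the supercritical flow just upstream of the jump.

y₁ = 1.25 m

V₂ = q/y₂ = 31.2/12.0 = 2.60 m/s; Fr₂ = V₂/√(g·y₂) = 0.240.
The Bélanger relation is symmetric: y₁/y₂ = ½[√(1 + 8Fr₂²) − 1] = ½[√1.459 − 1] = 0.104.
y₁ = 0.104 × 12.0 = 1.25 m.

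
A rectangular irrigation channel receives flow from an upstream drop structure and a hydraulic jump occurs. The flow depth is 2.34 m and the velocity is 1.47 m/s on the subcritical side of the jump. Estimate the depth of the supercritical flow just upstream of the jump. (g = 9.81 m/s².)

Fr₂ = V₂/√(g·y₂) = 1.47/√(9.81×2.34) = 0.307.
Applying the sequent-depth relation in reverse, y₁/y₂ = ½[√(1 + 8Fr₂²) − 1] = ½[√1.753 − 1] = 0.162.
y₁ = 0.162 × 2.34 = 0.379 m.

y₁ = 0.379 m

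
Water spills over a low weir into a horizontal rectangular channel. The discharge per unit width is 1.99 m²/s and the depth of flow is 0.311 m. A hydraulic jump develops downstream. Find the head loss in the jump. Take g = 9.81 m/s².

V₁ = q/y₁ = 1.99/0.311 = 6.40 m/s. Fr₁ = V₁/√(g·y₁) = 6.40/√(9.81×0.311) = 3.66.
Bélanger equation: y₂/y₁ = ½[√(1 + 8Fr₁²) − 1] = ½[√108.4 − 1] = 4.70.
y₂ = 4.70 × 0.311 = 1.46 m.
Head loss: ΔE = (y₂ − y₁)³/(4y₁y₂) = (1.46 − 0.311)³/(4×0.311×1.46) = 1.53/1.82 = 0.840 m.

ΔE = 0.840 m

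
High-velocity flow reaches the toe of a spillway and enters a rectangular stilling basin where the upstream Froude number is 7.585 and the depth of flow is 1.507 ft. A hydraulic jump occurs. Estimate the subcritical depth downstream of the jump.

y₂ = 15.43 ft

Fr₁ = 7.585 (given).
From the momentum equation for a rectangular channel, y₂/y₁ = ½[√(1 + 8Fr₁²) − 1] = ½[√461.26 − 1] = 10.24.
y₂ = 10.24 × 1.507 = 15.43 ft.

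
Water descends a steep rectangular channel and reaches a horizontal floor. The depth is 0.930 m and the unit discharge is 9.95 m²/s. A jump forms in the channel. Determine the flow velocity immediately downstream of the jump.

V₂ = 2.36 m/s

V₁ = q/y₁ = 9.95/0.930 = 10.7 m/s. Fr₁ = V₁/√(g·y₁) = 10.7/√(9.81×0.930) = 3.54.
From the momentum equation for a rectangular channel, y₂/y₁ = ½[√(1 + 8Fr₁²) − 1] = ½[√101.4 − 1] = 4.53.
y₂ = 4.53 × 0.930 = 4.22 m.
V₂ = q/y₂ = 9.95/4.22 = 2.36 m/s.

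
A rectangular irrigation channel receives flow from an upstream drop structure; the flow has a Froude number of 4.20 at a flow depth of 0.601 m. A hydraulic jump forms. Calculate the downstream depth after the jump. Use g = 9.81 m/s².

Fr₁ = 4.20 (given).
From the momentum equation for a rectangular channel, y₂/y₁ = ½[√(1 + 8Fr₁²) − 1] = ½[√142.1 − 1] = 5.46.
y₂ = 5.46 × 0.601 = 3.28 m.

y₂ = 3.28 m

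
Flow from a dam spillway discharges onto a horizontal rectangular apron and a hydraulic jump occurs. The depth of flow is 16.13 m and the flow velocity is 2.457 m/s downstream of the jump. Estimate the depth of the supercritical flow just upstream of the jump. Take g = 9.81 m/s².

Fr₂ = V₂/√(g·y₂) = 2.457/√(9.81×16.13) = 0.1953.
The Bélanger relation is symmetric: y₁/y₂ = ½[√(1 + 8Fr₂²) − 1] = ½[√1.3052 − 1] = 0.07123.
y₁ = 0.07123 × 16.13 = 1.149 m.

y₁ = 1.149 m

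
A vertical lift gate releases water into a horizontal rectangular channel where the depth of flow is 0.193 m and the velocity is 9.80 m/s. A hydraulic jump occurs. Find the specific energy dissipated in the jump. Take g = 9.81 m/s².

Fr₁ = V₁/√(g·y₁) = 9.80/√(9.81×0.193) = 7.12.
Sequent-depth ratio: y₂/y₁ = ½[√(1 + 8Fr₁²) − 1] = ½[√406.8 − 1] = 9.58.
y₂ = 9.58 × 0.193 = 1.85 m.
q = V₁·y₁ = 9.80 × 0.193 = 1.89 m²/s. V₂ = q/y₂ = 1.89/1.85 = 1.02 m/s. E₁ = y₁ + V₁²/2g = 5.09 m; E₂ = y₂ + V₂²/2g = 1.90 m. ΔE = E₁ − E₂ = 3.18 m.

ΔE = 3.18 m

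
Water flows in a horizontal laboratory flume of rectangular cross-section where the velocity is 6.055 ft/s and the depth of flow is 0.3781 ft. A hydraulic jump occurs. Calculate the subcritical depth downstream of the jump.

y₂ = 0.7579 ft

Fr₁ = V₁/√(g·y₁) = 6.055/√(32.2×0.3781) = 1.735.
Bélanger equation: y₂/y₁ = ½[√(1 + 8Fr₁²) − 1] = ½[√25.091 − 1] = 2.005.
y₂ = 2.005 × 0.3781 = 0.7579 ft.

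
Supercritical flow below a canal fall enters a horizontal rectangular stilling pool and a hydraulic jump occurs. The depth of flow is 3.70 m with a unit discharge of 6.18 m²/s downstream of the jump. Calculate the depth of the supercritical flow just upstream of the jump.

y₁ = 0.501 m

V₂ = q/y₂ = 6.18/3.70 = 1.67 m/s; Fr₂ = V₂/√(g·y₂) = 0.277.
The Bélanger relation is symmetric: y₁/y₂ = ½[√(1 + 8Fr₂²) − 1] = ½[√1.615 − 1] = 0.135.
y₁ = 0.135 × 3.70 = 0.501 m.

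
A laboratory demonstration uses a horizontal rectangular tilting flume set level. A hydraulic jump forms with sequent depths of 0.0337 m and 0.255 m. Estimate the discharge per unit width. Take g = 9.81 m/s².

q = 0.110 m²/s

For a rectangular channel the momentum equation gives q² = ½·g·y₁·y₂·(y₁ + y₂) = ½×9.81×0.0337×0.255×0.289 = 0.0122.
q = √0.0122 = 0.110 m²/s.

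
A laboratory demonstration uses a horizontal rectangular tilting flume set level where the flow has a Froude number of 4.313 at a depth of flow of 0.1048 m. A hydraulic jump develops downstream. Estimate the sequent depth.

Fr₁ = 4.313 (given).
From the momentum equation for a rectangular channel, y₂/y₁ = ½[√(1 + 8Fr₁²) − 1] = ½[√149.82 − 1] = 5.620.
y₂ = 5.620 × 0.1048 = 0.5890 m.

y₂ = 0.5890 m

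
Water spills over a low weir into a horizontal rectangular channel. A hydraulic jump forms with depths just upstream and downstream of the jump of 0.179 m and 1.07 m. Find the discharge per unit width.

For a rectangular channel the momentum equation gives q² = ½·g·y₁·y₂·(y₁ + y₂) = ½×9.81×0.179×1.07×1.25 = 1.17.
q = √1.17 = 1.08 m²/s.

q = 1.08 m²/s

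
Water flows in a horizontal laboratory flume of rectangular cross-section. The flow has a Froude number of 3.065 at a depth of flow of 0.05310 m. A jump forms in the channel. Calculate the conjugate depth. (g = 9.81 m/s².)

Fr₁ = 3.065 (given).
By Bélanger, y₂/y₁ = ½[√(1 + 8Fr₁²) − 1] = ½[√76.154 − 1] = 3.863.
y₂ = 3.863 × 0.05310 = 0.2051 m.

y₂ = 0.2051 m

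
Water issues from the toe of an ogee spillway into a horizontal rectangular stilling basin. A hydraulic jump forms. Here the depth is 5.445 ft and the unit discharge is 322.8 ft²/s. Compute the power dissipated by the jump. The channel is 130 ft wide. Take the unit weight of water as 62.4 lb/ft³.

V₁ = q/y₁ = 322.8/5.445 = 59.28 ft/s. Fr₁ = V₁/√(g·y₁) = 59.28/√(32.2×5.445) = 4.477.
Bélanger equation: y₂/y₁ = ½[√(1 + 8Fr₁²) − 1] = ½[√161.36 − 1] = 5.851.
y₂ = 5.851 × 5.445 = 31.86 ft.
Head loss: ΔE = (y₂ − y₁)³/(4y₁y₂) = (31.86 − 5.445)³/(4×5.445×31.86) = 18434/693.9 = 26.56 ft.
Q = q·b = 322.8 × 130 = 41964 cfs. P = γ·Q·ΔE/550 = 62.4 × 41964 × 26.56 / 550 = 126471 hp.

P = 126471 hp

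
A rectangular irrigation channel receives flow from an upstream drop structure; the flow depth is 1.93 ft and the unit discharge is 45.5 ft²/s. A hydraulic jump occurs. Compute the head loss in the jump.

ΔE = 2.70 ft

V₁ = q/y₁ = 45.5/1.93 = 23.6 ft/s. Fr₁ = V₁/√(g·y₁) = 23.6/√(32.2×1.93) = 2.99.
By Bélanger, y₂/y₁ = ½[√(1 + 8Fr₁²) − 1] = ½[√72.55 − 1] = 3.76.
y₂ = 3.76 × 1.93 = 7.25 ft.
Head loss: ΔE = (y₂ − y₁)³/(4y₁y₂) = (7.25 − 1.93)³/(4×1.93×7.25) = 151/56.0 = 2.70 ft.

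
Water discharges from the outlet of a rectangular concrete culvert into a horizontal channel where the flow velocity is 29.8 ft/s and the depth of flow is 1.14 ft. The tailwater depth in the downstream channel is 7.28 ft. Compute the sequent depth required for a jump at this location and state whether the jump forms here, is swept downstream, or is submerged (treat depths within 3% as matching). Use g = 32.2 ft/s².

Fr₁ = V₁/√(g·y₁) = 29.8/√(32.2×1.14) = 4.92.
Bélanger equation: y₂/y₁ = ½[√(1 + 8Fr₁²) − 1] = ½[√194.5 − 1] = 6.47.
y₂ = 6.47 × 1.14 = 7.38 ft.
Tailwater y_tw = 7.28 ft: y_tw ≈ y₂, so the jump forms here.

y₂ = 7.38 ft; the jump forms here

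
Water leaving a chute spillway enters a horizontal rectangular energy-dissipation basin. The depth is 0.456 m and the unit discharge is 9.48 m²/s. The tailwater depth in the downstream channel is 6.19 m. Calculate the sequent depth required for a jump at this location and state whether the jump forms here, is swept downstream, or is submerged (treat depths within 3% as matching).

y₂ = 6.11 m; the jump forms here

V₁ = q/y₁ = 9.48/0.456 = 20.8 m/s. Fr₁ = V₁/√(g·y₁) = 20.8/√(9.81×0.456) = 9.83.
Conjugate-depth relation: y₂/y₁ = ½[√(1 + 8Fr₁²) − 1] = ½[√773.9 − 1] = 13.4.
y₂ = 13.4 × 0.456 = 6.11 m.
Tailwater y_tw = 6.19 m: y_tw ≈ y₂, so the jump forms here.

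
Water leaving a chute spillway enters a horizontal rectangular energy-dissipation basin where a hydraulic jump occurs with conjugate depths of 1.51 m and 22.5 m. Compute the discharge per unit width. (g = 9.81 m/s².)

For a rectangular channel the momentum equation gives q² = ½·g·y₁·y₂·(y₁ + y₂) = ½×9.81×1.51×22.5×24.0 = 4001.
q = √4001 = 63.3 m²/s.

q = 63.3 m²/s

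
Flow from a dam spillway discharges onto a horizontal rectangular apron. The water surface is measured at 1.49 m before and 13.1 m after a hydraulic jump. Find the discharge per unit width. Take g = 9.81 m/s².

q = 37.4 m²/s

For a rectangular channel the momentum equation gives q² = ½·g·y₁·y₂·(y₁ + y₂) = ½×9.81×1.49×13.1×14.6 = 1397.
q = √1397 = 37.4 m²/s.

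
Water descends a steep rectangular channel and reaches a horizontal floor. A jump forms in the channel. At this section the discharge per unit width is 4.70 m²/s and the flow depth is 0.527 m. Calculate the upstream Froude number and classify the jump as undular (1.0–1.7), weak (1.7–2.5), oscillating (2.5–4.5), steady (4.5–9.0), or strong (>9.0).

Fr₁ = 3.92; oscillating jump

V₁ = q/y₁ = 4.70/0.527 = 8.92 m/s. Fr₁ = V₁/√(g·y₁) = 8.92/√(9.81×0.527) = 3.92.
Fr₁ = 3.92 lies in the oscillating range.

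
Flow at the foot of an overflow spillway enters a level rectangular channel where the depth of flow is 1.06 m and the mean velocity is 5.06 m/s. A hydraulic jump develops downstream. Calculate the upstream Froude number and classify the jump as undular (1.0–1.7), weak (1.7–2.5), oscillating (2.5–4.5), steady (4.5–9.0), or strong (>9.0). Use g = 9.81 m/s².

Fr₁ = 1.57; undular jump

Fr₁ = V₁/√(g·y₁) = 5.06/√(9.81×1.06) = 1.57.
Fr₁ = 1.57 lies in the undular range.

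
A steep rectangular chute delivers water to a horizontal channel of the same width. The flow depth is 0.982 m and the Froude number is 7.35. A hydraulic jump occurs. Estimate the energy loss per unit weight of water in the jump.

ΔE = 17.5 m

Fr₁ = 7.35 (given).
Bélanger equation: y₂/y₁ = ½[√(1 + 8Fr₁²) − 1] = ½[√433.2 − 1] = 9.91.
y₂ = 9.91 × 0.982 = 9.73 m.
Head loss: ΔE = (y₂ − y₁)³/(4y₁y₂) = (9.73 − 0.982)³/(4×0.982×9.73) = 669/38.2 = 17.5 m.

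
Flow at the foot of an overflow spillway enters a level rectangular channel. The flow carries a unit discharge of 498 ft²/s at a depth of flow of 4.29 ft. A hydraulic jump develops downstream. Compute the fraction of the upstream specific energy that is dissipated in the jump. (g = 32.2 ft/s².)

ΔE/E₁ = 0.724 (72.4%)

V₁ = q/y₁ = 498/4.29 = 116 ft/s. Fr₁ = V₁/√(g·y₁) = 116/√(32.2×4.29) = 9.88.
Bélanger equation: y₂/y₁ = ½[√(1 + 8Fr₁²) − 1] = ½[√781.4 − 1] = 13.5.
y₂ = 13.5 × 4.29 = 57.8 ft.
E₁ = y₁ + V₁²/2g = 214 ft. ΔE = (y₂ − y₁)³/(4y₁y₂) = 155 ft. ΔE/E₁ = 155/214 = 0.724.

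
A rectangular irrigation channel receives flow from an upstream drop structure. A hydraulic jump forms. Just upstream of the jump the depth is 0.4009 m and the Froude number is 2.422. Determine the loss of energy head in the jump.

Fr₁ = 2.422 (given).
From the momentum equation for a rectangular channel, y₂/y₁ = ½[√(1 + 8Fr₁²) − 1] = ½[√47.929 − 1] = 2.962.
y₂ = 2.962 × 0.4009 = 1.187 m.
Head loss: ΔE = (y₂ − y₁)³/(4y₁y₂) = (1.187 − 0.4009)³/(4×0.4009×1.187) = 0.4863/1.904 = 0.2554 m.

ΔE = 0.2554 m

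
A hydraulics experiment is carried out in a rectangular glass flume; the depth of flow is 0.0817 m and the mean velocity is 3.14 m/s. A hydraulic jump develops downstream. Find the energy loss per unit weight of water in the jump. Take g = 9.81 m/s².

ΔE = 0.193 m

Fr₁ = V₁/√(g·y₁) = 3.14/√(9.81×0.0817) = 3.51.
Sequent-depth ratio: y₂/y₁ = ½[√(1 + 8Fr₁²) − 1] = ½[√99.41 − 1] = 4.49.
y₂ = 4.49 × 0.0817 = 0.366 m.
q = V₁·y₁ = 3.14 × 0.0817 = 0.257 m²/s. V₂ = q/y₂ = 0.257/0.366 = 0.700 m/s. E₁ = y₁ + V₁²/2g = 0.584 m; E₂ = y₂ + V₂²/2g = 0.391 m. ΔE = E₁ − E₂ = 0.193 m.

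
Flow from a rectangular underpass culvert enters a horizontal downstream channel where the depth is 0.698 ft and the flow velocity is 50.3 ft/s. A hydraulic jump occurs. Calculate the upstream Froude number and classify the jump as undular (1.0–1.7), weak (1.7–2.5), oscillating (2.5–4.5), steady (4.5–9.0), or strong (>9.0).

Fr₁ = 10.6; strong jump

Fr₁ = V₁/√(g·y₁) = 50.3/√(32.2×0.698) = 10.6.
Fr₁ = 10.6 lies in the strong range.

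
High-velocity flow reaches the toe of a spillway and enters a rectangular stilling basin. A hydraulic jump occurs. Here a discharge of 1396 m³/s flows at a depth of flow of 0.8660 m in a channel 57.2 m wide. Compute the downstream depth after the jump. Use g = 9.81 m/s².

q = Q/b = 1396/57.2 = 24.41 m²/s; V₁ = q/y₁ = 28.18 m/s. Fr₁ = V₁/√(g·y₁) = 9.669.
Conjugate-depth relation: y₂/y₁ = ½[√(1 + 8Fr₁²) − 1] = ½[√748.90 − 1] = 13.18.
y₂ = 13.18 × 0.8660 = 11.42 m.

y₂ = 11.42 m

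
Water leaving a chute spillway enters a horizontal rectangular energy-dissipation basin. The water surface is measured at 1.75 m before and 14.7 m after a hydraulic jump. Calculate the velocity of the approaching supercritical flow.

For a rectangular channel the momentum equation gives q² = ½·g·y₁·y₂·(y₁ + y₂) = ½×9.81×1.75×14.7×16.4 = 2076.
q = √2076 = 45.6 m²/s.
V₁ = q/y₁ = 45.6/1.75 = 26.0 m/s.

V₁ = 26.0 m/s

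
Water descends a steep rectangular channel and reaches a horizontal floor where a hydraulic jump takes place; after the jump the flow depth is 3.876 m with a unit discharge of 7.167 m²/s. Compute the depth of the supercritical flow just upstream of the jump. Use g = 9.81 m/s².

V₂ = q/y₂ = 7.167/3.876 = 1.849 m/s; Fr₂ = V₂/√(g·y₂) = 0.2999.
From the momentum equation (using Fr₂), y₁/y₂ = ½[√(1 + 8Fr₂²) − 1] = ½[√1.7194 − 1] = 0.1556.
y₁ = 0.1556 × 3.876 = 0.6032 m.

y₁ = 0.6032 m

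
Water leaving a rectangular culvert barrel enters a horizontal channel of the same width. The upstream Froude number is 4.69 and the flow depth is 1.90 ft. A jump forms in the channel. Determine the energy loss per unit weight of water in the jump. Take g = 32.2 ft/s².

Fr₁ = 4.69 (given).
Conjugate-depth relation: y₂/y₁ = ½[√(1 + 8Fr₁²) − 1] = ½[√177.0 − 1] = 6.15.
y₂ = 6.15 × 1.90 = 11.7 ft.
Head loss: ΔE = (y₂ − y₁)³/(4y₁y₂) = (11.7 − 1.90)³/(4×1.90×11.7) = 938/88.8 = 10.6 ft.

ΔE = 10.6 ft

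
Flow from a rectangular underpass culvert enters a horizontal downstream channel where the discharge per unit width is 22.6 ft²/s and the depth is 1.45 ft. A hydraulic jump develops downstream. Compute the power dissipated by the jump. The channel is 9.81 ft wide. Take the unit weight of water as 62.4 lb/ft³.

V₁ = q/y₁ = 22.6/1.45 = 15.6 ft/s. Fr₁ = V₁/√(g·y₁) = 15.6/√(32.2×1.45) = 2.28.
Sequent-depth ratio: y₂/y₁ = ½[√(1 + 8Fr₁²) − 1] = ½[√42.62 − 1] = 2.76.
y₂ = 2.76 × 1.45 = 4.01 ft.
V₂ = q/y₂ = 22.6/4.01 = 5.64 ft/s. E₁ = y₁ + V₁²/2g = 5.22 ft; E₂ = y₂ + V₂²/2g = 4.50 ft. ΔE = E₁ − E₂ = 0.720 ft.
Q = q·b = 22.6 × 9.81 = 222 cfs. P = γ·Q·ΔE/550 = 62.4 × 222 × 0.720 / 550 = 18.1 hp.

P = 18.1 hp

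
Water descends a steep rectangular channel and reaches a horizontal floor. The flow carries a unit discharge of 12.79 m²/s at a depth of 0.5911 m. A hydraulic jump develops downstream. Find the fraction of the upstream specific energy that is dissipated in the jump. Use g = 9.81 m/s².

ΔE/E₁ = 0.698 (69.8%)

V₁ = q/y₁ = 12.79/0.5911 = 21.64 m/s. Fr₁ = V₁/√(g·y₁) = 21.64/√(9.81×0.5911) = 8.986.
From the momentum equation for a rectangular channel, y₂/y₁ = ½[√(1 + 8Fr₁²) − 1] = ½[√646.92 − 1] = 12.22.
y₂ = 12.22 × 0.5911 = 7.222 m.
E₁ = y₁ + V₁²/2g = 24.45 m. ΔE = (y₂ − y₁)³/(4y₁y₂) = 17.07 m. ΔE/E₁ = 17.07/24.45 = 0.698.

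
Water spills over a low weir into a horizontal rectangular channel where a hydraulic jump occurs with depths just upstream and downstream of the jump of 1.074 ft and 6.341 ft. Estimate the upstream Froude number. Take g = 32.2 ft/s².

Fr₁ = 4.515

For a rectangular channel the momentum equation gives q² = ½·g·y₁·y₂·(y₁ + y₂) = ½×32.2×1.074×6.341×7.415 = 813.0.
q = √813.0 = 28.51 ft²/s.
V₁ = q/y₁ = 26.55 ft/s; Fr₁ = V₁/√(g·y₁) = 4.515.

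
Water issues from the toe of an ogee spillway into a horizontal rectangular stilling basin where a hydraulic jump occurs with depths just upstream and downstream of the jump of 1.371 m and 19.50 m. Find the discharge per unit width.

q = 52.32 m²/s

For a rectangular channel the momentum equation gives q² = ½·g·y₁·y₂·(y₁ + y₂) = ½×9.81×1.371×19.50×20.87 = 2737.
q = √2737 = 52.32 m²/s.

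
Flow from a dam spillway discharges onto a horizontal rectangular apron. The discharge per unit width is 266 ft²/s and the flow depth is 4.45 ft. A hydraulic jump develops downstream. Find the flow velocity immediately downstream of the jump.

V₁ = q/y₁ = 266/4.45 = 59.8 ft/s. Fr₁ = V₁/√(g·y₁) = 59.8/√(32.2×4.45) = 4.99.
From the momentum equation for a rectangular channel, y₂/y₁ = ½[√(1 + 8Fr₁²) − 1] = ½[√200.5 − 1] = 6.58.
y₂ = 6.58 × 4.45 = 29.3 ft.
V₂ = q/y₂ = 266/29.3 = 9.08 ft/s.

V₂ = 9.08 ft/s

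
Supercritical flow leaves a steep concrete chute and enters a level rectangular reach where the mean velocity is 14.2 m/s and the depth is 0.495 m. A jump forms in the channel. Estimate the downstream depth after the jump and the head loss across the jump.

y₂ = 4.27 m; ΔE = 6.36 m

Fr₁ = V₁/√(g·y₁) = 14.2/√(9.81×0.495) = 6.44.
Sequent-depth ratio: y₂/y₁ = ½[√(1 + 8Fr₁²) − 1] = ½[√333.2 − 1] = 8.63.
y₂ = 8.63 × 0.495 = 4.27 m.
Head loss: ΔE = (y₂ − y₁)³/(4y₁y₂) = (4.27 − 0.495)³/(4×0.495×4.27) = 53.8/8.46 = 6.36 m.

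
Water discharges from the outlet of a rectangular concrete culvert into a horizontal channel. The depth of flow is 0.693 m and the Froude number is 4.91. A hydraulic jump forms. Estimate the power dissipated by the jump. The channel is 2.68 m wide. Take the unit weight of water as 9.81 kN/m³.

Fr₁ = 4.91 (given).
Conjugate-depth relation: y₂/y₁ = ½[√(1 + 8Fr₁²) − 1] = ½[√193.9 − 1] = 6.46.
y₂ = 6.46 × 0.693 = 4.48 m.
Head loss: ΔE = (y₂ − y₁)³/(4y₁y₂) = (4.48 − 0.693)³/(4×0.693×4.48) = 54.2/12.4 = 4.37 m.
V₁ = Fr₁·√(g·y₁) = 4.91×√(9.81×0.693) = 12.8 m/s; q = V₁·y₁ = 8.87 m²/s. Q = q·b = 8.87 × 2.68 = 23.8 m³/s. P = γ·Q·ΔE = 9.81 × 23.8 × 4.37 = 1019 kW.

P = 1019 kW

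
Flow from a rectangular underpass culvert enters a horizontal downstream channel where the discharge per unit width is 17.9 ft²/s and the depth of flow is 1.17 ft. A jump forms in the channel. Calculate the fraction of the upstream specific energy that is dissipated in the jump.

ΔE/E₁ = 0.174 (17.4%)

V₁ = q/y₁ = 17.9/1.17 = 15.3 ft/s. Fr₁ = V₁/√(g·y₁) = 15.3/√(32.2×1.17) = 2.49.
By Bélanger, y₂/y₁ = ½[√(1 + 8Fr₁²) − 1] = ½[√50.70 − 1] = 3.06.
y₂ = 3.06 × 1.17 = 3.58 ft.
E₁ = y₁ + V₁²/2g = 4.80 ft. ΔE = (y₂ − y₁)³/(4y₁y₂) = 0.836 ft. ΔE/E₁ = 0.836/4.80 = 0.174.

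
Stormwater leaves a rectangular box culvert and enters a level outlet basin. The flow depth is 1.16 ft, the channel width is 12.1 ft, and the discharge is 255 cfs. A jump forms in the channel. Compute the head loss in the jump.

q = Q/b = 255/12.1 = 21.1 ft²/s; V₁ = q/y₁ = 18.2 ft/s. Fr₁ = V₁/√(g·y₁) = 2.97.
Sequent-depth ratio: y₂/y₁ = ½[√(1 + 8Fr₁²) − 1] = ½[√71.69 − 1] = 3.73.
y₂ = 3.73 × 1.16 = 4.33 ft.
Head loss: ΔE = (y₂ − y₁)³/(4y₁y₂) = (4.33 − 1.16)³/(4×1.16×4.33) = 31.9/20.1 = 1.59 ft.

ΔE = 1.59 ft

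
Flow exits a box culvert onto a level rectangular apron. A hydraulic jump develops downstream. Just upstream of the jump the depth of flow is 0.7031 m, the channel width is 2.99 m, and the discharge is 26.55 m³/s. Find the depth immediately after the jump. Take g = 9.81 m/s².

q = Q/b = 26.55/2.99 = 8.880 m²/s; V₁ = q/y₁ = 12.63 m/s. Fr₁ = V₁/√(g·y₁) = 4.809.
Sequent-depth ratio: y₂/y₁ = ½[√(1 + 8Fr₁²) − 1] = ½[√185.99 − 1] = 6.319.
y₂ = 6.319 × 0.7031 = 4.443 m.

y₂ = 4.443 m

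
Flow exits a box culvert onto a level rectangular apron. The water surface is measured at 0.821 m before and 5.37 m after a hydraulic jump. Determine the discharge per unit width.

q = 11.6 m²/s

For a rectangular channel the momentum equation gives q² = ½·g·y₁·y₂·(y₁ + y₂) = ½×9.81×0.821×5.37×6.19 = 134.
q = √134 = 11.6 m²/s.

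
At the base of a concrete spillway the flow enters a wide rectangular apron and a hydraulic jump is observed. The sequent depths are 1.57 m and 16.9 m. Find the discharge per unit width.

For a rectangular channel the momentum equation gives q² = ½·g·y₁·y₂·(y₁ + y₂) = ½×9.81×1.57×16.9×18.5 = 2404.
q = √2404 = 49.0 m²/s.

q = 49.0 m²/s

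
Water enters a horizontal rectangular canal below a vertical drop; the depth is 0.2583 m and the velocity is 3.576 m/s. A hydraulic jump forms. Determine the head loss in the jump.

Fr₁ = V₁/√(g·y₁) = 3.576/√(9.81×0.2583) = 2.246.
By Bélanger, y₂/y₁ = ½[√(1 + 8Fr₁²) − 1] = ½[√41.373 − 1] = 2.716.
y₂ = 2.716 × 0.2583 = 0.7016 m.
q = V₁·y₁ = 3.576 × 0.2583 = 0.9237 m²/s. V₂ = q/y₂ = 0.9237/0.7016 = 1.317 m/s. E₁ = y₁ + V₁²/2g = 0.9101 m; E₂ = y₂ + V₂²/2g = 0.7899 m. ΔE = E₁ − E₂ = 0.1202 m.

ΔE = 0.1202 m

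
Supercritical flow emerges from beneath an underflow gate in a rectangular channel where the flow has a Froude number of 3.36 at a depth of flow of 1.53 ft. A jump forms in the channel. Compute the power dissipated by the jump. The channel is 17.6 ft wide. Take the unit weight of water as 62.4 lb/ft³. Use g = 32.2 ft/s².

P = 227 hp

Fr₁ = 3.36 (given).
By Bélanger, y₂/y₁ = ½[√(1 + 8Fr₁²) − 1] = ½[√91.32 − 1] = 4.28.
y₂ = 4.28 × 1.53 = 6.55 ft.
V₁ = Fr₁·√(g·y₁) = 3.36×√(32.2×1.53) = 23.6 ft/s; q = V₁·y₁ = 36.1 ft²/s. V₂ = q/y₂ = 36.1/6.55 = 5.51 ft/s. E₁ = y₁ + V₁²/2g = 10.2 ft; E₂ = y₂ + V₂²/2g = 7.02 ft. ΔE = E₁ − E₂ = 3.15 ft.
Q = q·b = 36.1 × 17.6 = 635 cfs. P = γ·Q·ΔE/550 = 62.4 × 635 × 3.15 / 550 = 227 hp.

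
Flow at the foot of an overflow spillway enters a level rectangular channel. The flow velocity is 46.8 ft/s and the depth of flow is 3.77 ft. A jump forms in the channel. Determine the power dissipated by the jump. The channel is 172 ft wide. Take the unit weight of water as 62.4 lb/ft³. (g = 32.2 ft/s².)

P = 54492 hp

Fr₁ = V₁/√(g·y₁) = 46.8/√(32.2×3.77) = 4.25.
Bélanger equation: y₂/y₁ = ½[√(1 + 8Fr₁²) − 1] = ½[√145.3 − 1] = 5.53.
y₂ = 5.53 × 3.77 = 20.8 ft.
q = V₁·y₁ = 46.8 × 3.77 = 176 ft²/s. V₂ = q/y₂ = 176/20.8 = 8.47 ft/s. E₁ = y₁ + V₁²/2g = 37.8 ft; E₂ = y₂ + V₂²/2g = 22.0 ft. ΔE = E₁ − E₂ = 15.8 ft.
Q = q·b = 176 × 172 = 30347 cfs. P = γ·Q·ΔE/550 = 62.4 × 30347 × 15.8 / 550 = 54492 hp.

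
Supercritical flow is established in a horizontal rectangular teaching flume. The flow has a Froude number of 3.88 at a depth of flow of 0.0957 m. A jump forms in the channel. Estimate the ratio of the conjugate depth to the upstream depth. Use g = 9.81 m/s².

y₂/y₁ = 5.01

Fr₁ = 3.88 (given).
By Bélanger, y₂/y₁ = ½[√(1 + 8Fr₁²) − 1] = ½[√121.4 − 1] = 5.01.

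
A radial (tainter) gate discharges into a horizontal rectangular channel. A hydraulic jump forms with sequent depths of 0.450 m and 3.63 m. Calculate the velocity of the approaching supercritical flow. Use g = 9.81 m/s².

For a rectangular channel the momentum equation gives q² = ½·g·y₁·y₂·(y₁ + y₂) = ½×9.81×0.450×3.63×4.08 = 32.7.
q = √32.7 = 5.72 m²/s.
V₁ = q/y₁ = 5.72/0.450 = 12.7 m/s.

V₁ = 12.7 m/s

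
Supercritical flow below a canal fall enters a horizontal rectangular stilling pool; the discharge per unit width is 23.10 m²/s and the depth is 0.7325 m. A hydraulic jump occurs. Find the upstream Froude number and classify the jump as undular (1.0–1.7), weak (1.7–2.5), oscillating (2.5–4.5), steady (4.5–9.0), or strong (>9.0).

Fr₁ = 11.76; strong jump

V₁ = q/y₁ = 23.10/0.7325 = 31.54 m/s. Fr₁ = V₁/√(g·y₁) = 31.54/√(9.81×0.7325) = 11.76.
Fr₁ = 11.76 lies in the strong range.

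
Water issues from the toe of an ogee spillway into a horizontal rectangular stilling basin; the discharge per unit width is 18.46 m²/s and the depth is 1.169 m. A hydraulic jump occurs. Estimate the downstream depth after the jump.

V₁ = q/y₁ = 18.46/1.169 = 15.79 m/s. Fr₁ = V₁/√(g·y₁) = 15.79/√(9.81×1.169) = 4.663.
Sequent-depth ratio: y₂/y₁ = ½[√(1 + 8Fr₁²) − 1] = ½[√174.96 − 1] = 6.114.
y₂ = 6.114 × 1.169 = 7.147 m.

y₂ = 7.147 m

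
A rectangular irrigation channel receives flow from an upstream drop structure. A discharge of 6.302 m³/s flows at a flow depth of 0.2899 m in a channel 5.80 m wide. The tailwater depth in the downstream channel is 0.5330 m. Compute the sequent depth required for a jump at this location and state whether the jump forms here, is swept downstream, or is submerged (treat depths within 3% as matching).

y₂ = 0.7777 m; the jump is swept downstream

q = Q/b = 6.302/5.80 = 1.087 m²/s; V₁ = q/y₁ = 3.748 m/s. Fr₁ = V₁/√(g·y₁) = 2.223.
From the momentum equation for a rectangular channel, y₂/y₁ = ½[√(1 + 8Fr₁²) − 1] = ½[√40.516 − 1] = 2.683.
y₂ = 2.683 × 0.2899 = 0.7777 m.
Tailwater y_tw = 0.5330 m: y_tw < y₂, so the jump is swept downstream.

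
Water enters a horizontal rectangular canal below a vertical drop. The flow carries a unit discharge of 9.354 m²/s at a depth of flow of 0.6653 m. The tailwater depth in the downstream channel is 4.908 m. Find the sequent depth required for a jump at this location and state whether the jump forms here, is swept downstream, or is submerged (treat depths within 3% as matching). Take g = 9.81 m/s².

V₁ = q/y₁ = 9.354/0.6653 = 14.06 m/s. Fr₁ = V₁/√(g·y₁) = 14.06/√(9.81×0.6653) = 5.503.
Bélanger equation: y₂/y₁ = ½[√(1 + 8Fr₁²) − 1] = ½[√243.31 − 1] = 7.299.
y₂ = 7.299 × 0.6653 = 4.856 m.
Tailwater y_tw = 4.908 m: y_tw ≈ y₂, so the jump forms here.

y₂ = 4.856 m; the jump forms here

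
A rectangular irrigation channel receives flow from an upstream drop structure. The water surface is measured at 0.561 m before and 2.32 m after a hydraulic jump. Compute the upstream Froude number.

Fr₁ = 3.26

For a rectangular channel the momentum equation gives q² = ½·g·y₁·y₂·(y₁ + y₂) = ½×9.81×0.561×2.32×2.88 = 18.4.
q = √18.4 = 4.29 m²/s.
V₁ = q/y₁ = 7.64 m/s; Fr₁ = V₁/√(g·y₁) = 3.26.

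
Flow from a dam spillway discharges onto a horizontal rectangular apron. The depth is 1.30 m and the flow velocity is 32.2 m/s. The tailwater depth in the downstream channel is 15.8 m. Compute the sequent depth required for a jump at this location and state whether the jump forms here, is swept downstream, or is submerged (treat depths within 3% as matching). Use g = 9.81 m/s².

Fr₁ = V₁/√(g·y₁) = 32.2/√(9.81×1.30) = 9.02.
By Bélanger, y₂/y₁ = ½[√(1 + 8Fr₁²) − 1] = ½[√651.4 − 1] = 12.3.
y₂ = 12.3 × 1.30 = 15.9 m.
Tailwater y_tw = 15.8 m: y_tw ≈ y₂, so the jump forms here.

y₂ = 15.9 m; the jump forms here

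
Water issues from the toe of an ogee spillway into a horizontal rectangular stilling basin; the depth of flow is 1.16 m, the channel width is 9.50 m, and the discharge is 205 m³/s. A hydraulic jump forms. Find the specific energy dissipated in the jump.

ΔE = 9.98 m

q = Q/b = 205/9.50 = 21.6 m²/s; V₁ = q/y₁ = 18.6 m/s. Fr₁ = V₁/√(g·y₁) = 5.51.
Sequent-depth ratio: y₂/y₁ = ½[√(1 + 8Fr₁²) − 1] = ½[√244.3 − 1] = 7.31.
y₂ = 7.31 × 1.16 = 8.49 m.
Head loss: ΔE = (y₂ − y₁)³/(4y₁y₂) = (8.49 − 1.16)³/(4×1.16×8.49) = 393/39.4 = 9.98 m.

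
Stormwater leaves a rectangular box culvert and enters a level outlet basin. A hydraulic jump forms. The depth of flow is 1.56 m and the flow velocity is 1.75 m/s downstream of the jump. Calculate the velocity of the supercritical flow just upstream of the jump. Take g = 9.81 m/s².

V₁ = 5.71 m/s

Fr₂ = V₂/√(g·y₂) = 1.75/√(9.81×1.56) = 0.447.
From the momentum equation (using Fr₂), y₁/y₂ = ½[√(1 + 8Fr₂²) − 1] = ½[√2.601 − 1] = 0.306.
y₁ = 0.306 × 1.56 = 0.478 m.
V₁ = q/y₁ = 2.73/0.478 = 5.71 m/s.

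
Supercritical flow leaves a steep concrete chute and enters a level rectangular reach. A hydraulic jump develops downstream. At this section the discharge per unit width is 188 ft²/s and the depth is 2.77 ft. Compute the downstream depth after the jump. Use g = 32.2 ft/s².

V₁ = q/y₁ = 188/2.77 = 67.9 ft/s. Fr₁ = V₁/√(g·y₁) = 67.9/√(32.2×2.77) = 7.19.
Bélanger equation: y₂/y₁ = ½[√(1 + 8Fr₁²) − 1] = ½[√414.2 − 1] = 9.68.
y₂ = 9.68 × 2.77 = 26.8 ft.

y₂ = 26.8 ft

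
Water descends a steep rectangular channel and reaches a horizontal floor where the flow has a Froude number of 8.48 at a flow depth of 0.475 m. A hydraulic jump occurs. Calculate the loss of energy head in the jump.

ΔE = 12.0 m

Fr₁ = 8.48 (given).
Conjugate-depth relation: y₂/y₁ = ½[√(1 + 8Fr₁²) − 1] = ½[√576.3 − 1] = 11.5.
y₂ = 11.5 × 0.475 = 5.46 m.
Head loss: ΔE = (y₂ − y₁)³/(4y₁y₂) = (5.46 − 0.475)³/(4×0.475×5.46) = 124/10.4 = 12.0 m.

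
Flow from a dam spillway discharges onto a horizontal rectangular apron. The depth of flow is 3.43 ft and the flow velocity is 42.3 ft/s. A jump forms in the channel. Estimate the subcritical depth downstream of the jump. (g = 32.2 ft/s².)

Fr₁ = V₁/√(g·y₁) = 42.3/√(32.2×3.43) = 4.02.
By Bélanger, y₂/y₁ = ½[√(1 + 8Fr₁²) − 1] = ½[√130.6 − 1] = 5.21.
y₂ = 5.21 × 3.43 = 17.9 ft.

y₂ = 17.9 ft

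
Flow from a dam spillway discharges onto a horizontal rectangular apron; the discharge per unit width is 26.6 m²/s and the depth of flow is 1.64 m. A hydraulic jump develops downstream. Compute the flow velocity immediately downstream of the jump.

V₁ = q/y₁ = 26.6/1.64 = 16.2 m/s. Fr₁ = V₁/√(g·y₁) = 16.2/√(9.81×1.64) = 4.04.
Bélanger equation: y₂/y₁ = ½[√(1 + 8Fr₁²) − 1] = ½[√131.8 − 1] = 5.24.
y₂ = 5.24 × 1.64 = 8.59 m.
V₂ = q/y₂ = 26.6/8.59 = 3.10 m/s.

V₂ = 3.10 m/s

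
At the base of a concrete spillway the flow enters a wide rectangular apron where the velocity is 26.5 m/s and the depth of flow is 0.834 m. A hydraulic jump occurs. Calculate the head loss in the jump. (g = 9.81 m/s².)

Fr₁ = V₁/√(g·y₁) = 26.5/√(9.81×0.834) = 9.26.
By Bélanger, y₂/y₁ = ½[√(1 + 8Fr₁²) − 1] = ½[√687.7 − 1] = 12.6.
y₂ = 12.6 × 0.834 = 10.5 m.
Head loss: ΔE = (y₂ − y₁)³/(4y₁y₂) = (10.5 − 0.834)³/(4×0.834×10.5) = 908/35.1 = 25.9 m.

ΔE = 25.9 m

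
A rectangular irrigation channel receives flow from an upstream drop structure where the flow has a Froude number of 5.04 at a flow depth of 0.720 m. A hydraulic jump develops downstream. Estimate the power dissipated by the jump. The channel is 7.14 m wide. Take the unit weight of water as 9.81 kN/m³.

Fr₁ = 5.04 (given).
Sequent-depth ratio: y₂/y₁ = ½[√(1 + 8Fr₁²) − 1] = ½[√204.2 − 1] = 6.65.
y₂ = 6.65 × 0.720 = 4.78 m.
V₁ = Fr₁·√(g·y₁) = 5.04×√(9.81×0.720) = 13.4 m/s; q = V₁·y₁ = 9.64 m²/s. V₂ = q/y₂ = 9.64/4.78 = 2.02 m/s. E₁ = y₁ + V₁²/2g = 9.86 m; E₂ = y₂ + V₂²/2g = 4.99 m. ΔE = E₁ − E₂ = 4.87 m.
Q = q·b = 9.64 × 7.14 = 68.9 m³/s. P = γ·Q·ΔE = 9.81 × 68.9 × 4.87 = 3292 kW.

P = 3292 kW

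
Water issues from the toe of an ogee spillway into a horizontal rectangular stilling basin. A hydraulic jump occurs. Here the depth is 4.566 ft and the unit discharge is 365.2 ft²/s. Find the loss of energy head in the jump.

V₁ = q/y₁ = 365.2/4.566 = 79.98 ft/s. Fr₁ = V₁/√(g·y₁) = 79.98/√(32.2×4.566) = 6.596.
Bélanger equation: y₂/y₁ = ½[√(1 + 8Fr₁²) − 1] = ½[√349.09 − 1] = 8.842.
y₂ = 8.842 × 4.566 = 40.37 ft.
Head loss: ΔE = (y₂ − y₁)³/(4y₁y₂) = (40.37 − 4.566)³/(4×4.566×40.37) = 45907/737.4 = 62.26 ft.

ΔE = 62.26 ft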